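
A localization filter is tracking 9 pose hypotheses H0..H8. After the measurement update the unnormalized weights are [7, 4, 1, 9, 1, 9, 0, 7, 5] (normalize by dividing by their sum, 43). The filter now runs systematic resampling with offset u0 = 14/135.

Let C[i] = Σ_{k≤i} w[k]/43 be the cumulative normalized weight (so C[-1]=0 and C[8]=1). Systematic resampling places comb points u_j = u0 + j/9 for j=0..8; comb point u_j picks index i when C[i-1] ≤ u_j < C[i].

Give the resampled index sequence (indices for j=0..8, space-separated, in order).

0 1 3 3 5 5 7 7 8

C = [7/43, 11/43, 12/43, 21/43, 22/43, 31/43, 31/43, 38/43, 1]
j=0: u_0=14/135 ∈ [0, 7/43) → index 0
j=1: u_1=29/135 ∈ [7/43, 11/43) → index 1
j=2: u_2=44/135 ∈ [12/43, 21/43) → index 3
j=3: u_3=59/135 ∈ [12/43, 21/43) → index 3
j=4: u_4=74/135 ∈ [22/43, 31/43) → index 5
j=5: u_5=89/135 ∈ [22/43, 31/43) → index 5
j=6: u_6=104/135 ∈ [31/43, 38/43) → index 7
j=7: u_7=119/135 ∈ [31/43, 38/43) → index 7
j=8: u_8=134/135 ∈ [38/43, 1) → index 8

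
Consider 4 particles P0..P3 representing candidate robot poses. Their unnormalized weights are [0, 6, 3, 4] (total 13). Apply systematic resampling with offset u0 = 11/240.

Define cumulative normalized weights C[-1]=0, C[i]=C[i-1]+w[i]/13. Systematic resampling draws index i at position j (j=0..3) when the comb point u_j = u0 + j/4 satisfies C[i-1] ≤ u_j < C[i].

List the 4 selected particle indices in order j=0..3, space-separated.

1 1 2 3

C = [0, 6/13, 9/13, 1]
j=0: u_0=11/240 ∈ [0, 6/13) → index 1
j=1: u_1=71/240 ∈ [0, 6/13) → index 1
j=2: u_2=131/240 ∈ [6/13, 9/13) → index 2
j=3: u_3=191/240 ∈ [9/13, 1) → index 3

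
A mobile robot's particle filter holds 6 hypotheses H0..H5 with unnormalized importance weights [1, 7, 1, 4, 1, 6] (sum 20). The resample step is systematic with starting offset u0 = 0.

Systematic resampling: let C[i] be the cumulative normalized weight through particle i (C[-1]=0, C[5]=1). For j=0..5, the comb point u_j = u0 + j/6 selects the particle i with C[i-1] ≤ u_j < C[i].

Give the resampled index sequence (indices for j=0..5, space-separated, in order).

0 1 1 3 4 5

C = [1/20, 2/5, 9/20, 13/20, 7/10, 1]
j=0: u_0=0 ∈ [0, 1/20) → index 0
j=1: u_1=1/6 ∈ [1/20, 2/5) → index 1
j=2: u_2=1/3 ∈ [1/20, 2/5) → index 1
j=3: u_3=1/2 ∈ [9/20, 13/20) → index 3
j=4: u_4=2/3 ∈ [13/20, 7/10) → index 4
j=5: u_5=5/6 ∈ [7/10, 1) → index 5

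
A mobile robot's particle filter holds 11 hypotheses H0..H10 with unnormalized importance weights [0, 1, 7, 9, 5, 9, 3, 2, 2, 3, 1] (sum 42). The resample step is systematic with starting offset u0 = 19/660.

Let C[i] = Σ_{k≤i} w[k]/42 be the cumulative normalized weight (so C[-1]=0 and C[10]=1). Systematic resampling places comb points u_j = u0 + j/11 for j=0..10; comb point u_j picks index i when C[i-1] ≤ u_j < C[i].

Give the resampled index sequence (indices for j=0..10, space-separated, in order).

2 2 3 3 3 4 5 5 6 7 9

C = [0, 1/42, 4/21, 17/42, 11/21, 31/42, 17/21, 6/7, 19/21, 41/42, 1]
j=0: u_0=19/660 ∈ [1/42, 4/21) → index 2
j=1: u_1=79/660 ∈ [1/42, 4/21) → index 2
j=2: u_2=139/660 ∈ [4/21, 17/42) → index 3
j=3: u_3=199/660 ∈ [4/21, 17/42) → index 3
j=4: u_4=259/660 ∈ [4/21, 17/42) → index 3
j=5: u_5=29/60 ∈ [17/42, 11/21) → index 4
j=6: u_6=379/660 ∈ [11/21, 31/42) → index 5
j=7: u_7=439/660 ∈ [11/21, 31/42) → index 5
j=8: u_8=499/660 ∈ [31/42, 17/21) → index 6
j=9: u_9=559/660 ∈ [17/21, 6/7) → index 7
j=10: u_10=619/660 ∈ [19/21, 41/42) → index 9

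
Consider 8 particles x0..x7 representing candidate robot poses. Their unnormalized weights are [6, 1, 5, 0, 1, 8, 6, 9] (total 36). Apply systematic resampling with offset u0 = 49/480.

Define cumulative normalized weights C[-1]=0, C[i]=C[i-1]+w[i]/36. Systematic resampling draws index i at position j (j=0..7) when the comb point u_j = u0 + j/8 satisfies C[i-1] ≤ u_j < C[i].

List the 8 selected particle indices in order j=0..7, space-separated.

C = [1/6, 7/36, 1/3, 1/3, 13/36, 7/12, 3/4, 1]
j=0: u_0=49/480 ∈ [0, 1/6) → index 0
j=1: u_1=109/480 ∈ [7/36, 1/3) → index 2
j=2: u_2=169/480 ∈ [1/3, 13/36) → index 4
j=3: u_3=229/480 ∈ [13/36, 7/12) → index 5
j=4: u_4=289/480 ∈ [7/12, 3/4) → index 6
j=5: u_5=349/480 ∈ [7/12, 3/4) → index 6
j=6: u_6=409/480 ∈ [3/4, 1) → index 7
j=7: u_7=469/480 ∈ [3/4, 1) → index 7

0 2 4 5 6 6 7 7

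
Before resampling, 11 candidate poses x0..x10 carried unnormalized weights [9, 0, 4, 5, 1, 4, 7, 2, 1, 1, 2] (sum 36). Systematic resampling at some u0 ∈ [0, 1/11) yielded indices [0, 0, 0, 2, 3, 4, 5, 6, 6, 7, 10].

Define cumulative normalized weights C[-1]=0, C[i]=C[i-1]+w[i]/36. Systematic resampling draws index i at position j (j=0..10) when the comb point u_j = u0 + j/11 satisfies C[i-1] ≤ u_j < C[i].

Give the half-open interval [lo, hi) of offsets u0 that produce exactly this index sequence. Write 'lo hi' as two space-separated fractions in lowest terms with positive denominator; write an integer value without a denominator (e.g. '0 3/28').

1/22 3/44

C = [1/4, 1/4, 13/36, 1/2, 19/36, 23/36, 5/6, 8/9, 11/12, 17/18, 1]
j=0 picked index 0: u0 ∈ [0, 1/4)
j=1 picked index 0: u0 ∈ [-1/11, 7/44)
j=2 picked index 0: u0 ∈ [-2/11, 3/44)
j=3 picked index 2: u0 ∈ [-1/44, 35/396)
j=4 picked index 3: u0 ∈ [-1/396, 3/22)
j=5 picked index 4: u0 ∈ [1/22, 29/396)
j=6 picked index 5: u0 ∈ [-7/396, 37/396)
j=7 picked index 6: u0 ∈ [1/396, 13/66)
j=8 picked index 6: u0 ∈ [-35/396, 7/66)
j=9 picked index 7: u0 ∈ [1/66, 7/99)
j=10 picked index 10: u0 ∈ [7/198, 1/11)
intersection: [1/22, 3/44)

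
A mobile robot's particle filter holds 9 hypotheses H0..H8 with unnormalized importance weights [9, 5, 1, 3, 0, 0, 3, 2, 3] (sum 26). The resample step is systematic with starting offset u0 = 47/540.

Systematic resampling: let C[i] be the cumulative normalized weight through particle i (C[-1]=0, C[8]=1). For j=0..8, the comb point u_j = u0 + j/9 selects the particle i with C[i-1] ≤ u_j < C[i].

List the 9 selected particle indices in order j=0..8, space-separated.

C = [9/26, 7/13, 15/26, 9/13, 9/13, 9/13, 21/26, 23/26, 1]
j=0: u_0=47/540 ∈ [0, 9/26) → index 0
j=1: u_1=107/540 ∈ [0, 9/26) → index 0
j=2: u_2=167/540 ∈ [0, 9/26) → index 0
j=3: u_3=227/540 ∈ [9/26, 7/13) → index 1
j=4: u_4=287/540 ∈ [9/26, 7/13) → index 1
j=5: u_5=347/540 ∈ [15/26, 9/13) → index 3
j=6: u_6=407/540 ∈ [9/13, 21/26) → index 6
j=7: u_7=467/540 ∈ [21/26, 23/26) → index 7
j=8: u_8=527/540 ∈ [23/26, 1) → index 8

0 0 0 1 1 3 6 7 8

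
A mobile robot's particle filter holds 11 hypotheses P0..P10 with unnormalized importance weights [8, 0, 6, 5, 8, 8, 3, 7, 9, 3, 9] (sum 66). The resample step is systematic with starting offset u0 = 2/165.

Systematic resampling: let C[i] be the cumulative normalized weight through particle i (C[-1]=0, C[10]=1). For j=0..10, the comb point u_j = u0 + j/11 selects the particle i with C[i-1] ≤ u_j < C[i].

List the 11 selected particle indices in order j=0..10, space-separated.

C = [4/33, 4/33, 7/33, 19/66, 9/22, 35/66, 19/33, 15/22, 9/11, 19/22, 1]
j=0: u_0=2/165 ∈ [0, 4/33) → index 0
j=1: u_1=17/165 ∈ [0, 4/33) → index 0
j=2: u_2=32/165 ∈ [4/33, 7/33) → index 2
j=3: u_3=47/165 ∈ [7/33, 19/66) → index 3
j=4: u_4=62/165 ∈ [19/66, 9/22) → index 4
j=5: u_5=7/15 ∈ [9/22, 35/66) → index 5
j=6: u_6=92/165 ∈ [35/66, 19/33) → index 6
j=7: u_7=107/165 ∈ [19/33, 15/22) → index 7
j=8: u_8=122/165 ∈ [15/22, 9/11) → index 8
j=9: u_9=137/165 ∈ [9/11, 19/22) → index 9
j=10: u_10=152/165 ∈ [19/22, 1) → index 10

0 0 2 3 4 5 6 7 8 9 10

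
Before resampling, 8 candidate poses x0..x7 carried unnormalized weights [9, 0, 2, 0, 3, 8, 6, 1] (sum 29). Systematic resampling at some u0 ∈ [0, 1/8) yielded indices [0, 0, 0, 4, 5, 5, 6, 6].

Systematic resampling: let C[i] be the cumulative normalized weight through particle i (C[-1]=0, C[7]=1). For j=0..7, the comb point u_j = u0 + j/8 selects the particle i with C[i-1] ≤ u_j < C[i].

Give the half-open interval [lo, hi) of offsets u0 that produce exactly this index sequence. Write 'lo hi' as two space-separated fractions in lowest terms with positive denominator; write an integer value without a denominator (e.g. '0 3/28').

1/116 7/116

C = [9/29, 9/29, 11/29, 11/29, 14/29, 22/29, 28/29, 1]
j=0 picked index 0: u0 ∈ [0, 9/29)
j=1 picked index 0: u0 ∈ [-1/8, 43/232)
j=2 picked index 0: u0 ∈ [-1/4, 7/116)
j=3 picked index 4: u0 ∈ [1/232, 25/232)
j=4 picked index 5: u0 ∈ [-1/58, 15/58)
j=5 picked index 5: u0 ∈ [-33/232, 31/232)
j=6 picked index 6: u0 ∈ [1/116, 25/116)
j=7 picked index 6: u0 ∈ [-27/232, 21/232)
intersection: [1/116, 7/116)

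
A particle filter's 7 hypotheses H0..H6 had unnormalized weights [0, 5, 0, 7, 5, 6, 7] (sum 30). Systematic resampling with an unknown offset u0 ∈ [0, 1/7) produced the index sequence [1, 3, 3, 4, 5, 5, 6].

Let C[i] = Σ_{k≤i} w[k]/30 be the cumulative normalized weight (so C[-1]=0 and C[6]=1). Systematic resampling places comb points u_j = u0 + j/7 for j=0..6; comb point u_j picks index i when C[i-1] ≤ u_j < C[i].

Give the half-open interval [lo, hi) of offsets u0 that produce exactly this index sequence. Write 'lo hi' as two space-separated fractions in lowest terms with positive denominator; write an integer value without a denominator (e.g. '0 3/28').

1/42 11/210

C = [0, 1/6, 1/6, 2/5, 17/30, 23/30, 1]
j=0 picked index 1: u0 ∈ [0, 1/6)
j=1 picked index 3: u0 ∈ [1/42, 9/35)
j=2 picked index 3: u0 ∈ [-5/42, 4/35)
j=3 picked index 4: u0 ∈ [-1/35, 29/210)
j=4 picked index 5: u0 ∈ [-1/210, 41/210)
j=5 picked index 5: u0 ∈ [-31/210, 11/210)
j=6 picked index 6: u0 ∈ [-19/210, 1/7)
intersection: [1/42, 11/210)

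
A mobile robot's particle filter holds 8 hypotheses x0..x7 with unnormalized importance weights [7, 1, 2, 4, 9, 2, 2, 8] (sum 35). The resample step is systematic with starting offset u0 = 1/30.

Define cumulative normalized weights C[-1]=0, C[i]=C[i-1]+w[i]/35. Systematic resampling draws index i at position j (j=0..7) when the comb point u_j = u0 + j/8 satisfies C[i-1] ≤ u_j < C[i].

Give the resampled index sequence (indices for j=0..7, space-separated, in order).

C = [1/5, 8/35, 2/7, 2/5, 23/35, 5/7, 27/35, 1]
j=0: u_0=1/30 ∈ [0, 1/5) → index 0
j=1: u_1=19/120 ∈ [0, 1/5) → index 0
j=2: u_2=17/60 ∈ [8/35, 2/7) → index 2
j=3: u_3=49/120 ∈ [2/5, 23/35) → index 4
j=4: u_4=8/15 ∈ [2/5, 23/35) → index 4
j=5: u_5=79/120 ∈ [23/35, 5/7) → index 5
j=6: u_6=47/60 ∈ [27/35, 1) → index 7
j=7: u_7=109/120 ∈ [27/35, 1) → index 7

0 0 2 4 4 5 7 7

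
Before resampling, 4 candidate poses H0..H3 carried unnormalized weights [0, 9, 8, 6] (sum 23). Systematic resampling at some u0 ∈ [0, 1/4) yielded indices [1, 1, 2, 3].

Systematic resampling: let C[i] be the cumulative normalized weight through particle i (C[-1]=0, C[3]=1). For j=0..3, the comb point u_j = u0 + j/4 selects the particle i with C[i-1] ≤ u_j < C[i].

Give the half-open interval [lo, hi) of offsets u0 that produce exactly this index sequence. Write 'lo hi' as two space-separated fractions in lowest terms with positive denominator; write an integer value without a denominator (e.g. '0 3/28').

0 13/92

C = [0, 9/23, 17/23, 1]
j=0 picked index 1: u0 ∈ [0, 9/23)
j=1 picked index 1: u0 ∈ [-1/4, 13/92)
j=2 picked index 2: u0 ∈ [-5/46, 11/46)
j=3 picked index 3: u0 ∈ [-1/92, 1/4)
intersection: [0, 13/92)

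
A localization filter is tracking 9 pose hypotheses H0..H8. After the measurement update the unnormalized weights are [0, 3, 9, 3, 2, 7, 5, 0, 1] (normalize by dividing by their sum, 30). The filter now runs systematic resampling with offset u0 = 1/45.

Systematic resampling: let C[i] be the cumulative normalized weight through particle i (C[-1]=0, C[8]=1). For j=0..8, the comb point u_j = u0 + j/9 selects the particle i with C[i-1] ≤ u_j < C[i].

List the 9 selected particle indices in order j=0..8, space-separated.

C = [0, 1/10, 2/5, 1/2, 17/30, 4/5, 29/30, 29/30, 1]
j=0: u_0=1/45 ∈ [0, 1/10) → index 1
j=1: u_1=2/15 ∈ [1/10, 2/5) → index 2
j=2: u_2=11/45 ∈ [1/10, 2/5) → index 2
j=3: u_3=16/45 ∈ [1/10, 2/5) → index 2
j=4: u_4=7/15 ∈ [2/5, 1/2) → index 3
j=5: u_5=26/45 ∈ [17/30, 4/5) → index 5
j=6: u_6=31/45 ∈ [17/30, 4/5) → index 5
j=7: u_7=4/5 ∈ [4/5, 29/30) → index 6
j=8: u_8=41/45 ∈ [4/5, 29/30) → index 6

1 2 2 2 3 5 5 6 6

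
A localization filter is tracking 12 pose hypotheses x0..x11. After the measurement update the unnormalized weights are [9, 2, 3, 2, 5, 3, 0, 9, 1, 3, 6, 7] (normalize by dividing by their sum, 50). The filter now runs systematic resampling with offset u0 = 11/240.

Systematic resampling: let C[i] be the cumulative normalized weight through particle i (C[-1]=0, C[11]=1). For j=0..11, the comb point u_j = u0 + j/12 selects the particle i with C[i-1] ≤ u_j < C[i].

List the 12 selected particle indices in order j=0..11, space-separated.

0 0 1 3 4 5 7 7 9 10 11 11

C = [9/50, 11/50, 7/25, 8/25, 21/50, 12/25, 12/25, 33/50, 17/25, 37/50, 43/50, 1]
j=0: u_0=11/240 ∈ [0, 9/50) → index 0
j=1: u_1=31/240 ∈ [0, 9/50) → index 0
j=2: u_2=17/80 ∈ [9/50, 11/50) → index 1
j=3: u_3=71/240 ∈ [7/25, 8/25) → index 3
j=4: u_4=91/240 ∈ [8/25, 21/50) → index 4
j=5: u_5=37/80 ∈ [21/50, 12/25) → index 5
j=6: u_6=131/240 ∈ [12/25, 33/50) → index 7
j=7: u_7=151/240 ∈ [12/25, 33/50) → index 7
j=8: u_8=57/80 ∈ [17/25, 37/50) → index 9
j=9: u_9=191/240 ∈ [37/50, 43/50) → index 10
j=10: u_10=211/240 ∈ [43/50, 1) → index 11
j=11: u_11=77/80 ∈ [43/50, 1) → index 11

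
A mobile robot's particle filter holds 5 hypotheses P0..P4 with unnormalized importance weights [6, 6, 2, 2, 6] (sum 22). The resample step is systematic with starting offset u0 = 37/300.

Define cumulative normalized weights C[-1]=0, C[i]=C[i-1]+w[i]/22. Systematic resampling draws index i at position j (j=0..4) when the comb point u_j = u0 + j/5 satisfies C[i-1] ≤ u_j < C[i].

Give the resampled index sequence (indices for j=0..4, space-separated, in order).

C = [3/11, 6/11, 7/11, 8/11, 1]
j=0: u_0=37/300 ∈ [0, 3/11) → index 0
j=1: u_1=97/300 ∈ [3/11, 6/11) → index 1
j=2: u_2=157/300 ∈ [3/11, 6/11) → index 1
j=3: u_3=217/300 ∈ [7/11, 8/11) → index 3
j=4: u_4=277/300 ∈ [8/11, 1) → index 4

0 1 1 3 4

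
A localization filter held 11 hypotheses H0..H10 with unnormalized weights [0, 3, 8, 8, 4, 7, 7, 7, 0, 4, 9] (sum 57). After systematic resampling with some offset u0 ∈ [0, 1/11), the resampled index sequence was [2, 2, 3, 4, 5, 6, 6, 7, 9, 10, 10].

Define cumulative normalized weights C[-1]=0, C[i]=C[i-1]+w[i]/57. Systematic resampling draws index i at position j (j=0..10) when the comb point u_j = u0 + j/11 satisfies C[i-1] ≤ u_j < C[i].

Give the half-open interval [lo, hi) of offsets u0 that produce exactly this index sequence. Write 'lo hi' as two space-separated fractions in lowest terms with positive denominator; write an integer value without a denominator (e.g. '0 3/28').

C = [0, 1/19, 11/57, 1/3, 23/57, 10/19, 37/57, 44/57, 44/57, 16/19, 1]
j=0 picked index 2: u0 ∈ [1/19, 11/57)
j=1 picked index 2: u0 ∈ [-8/209, 64/627)
j=2 picked index 3: u0 ∈ [7/627, 5/33)
j=3 picked index 4: u0 ∈ [2/33, 82/627)
j=4 picked index 5: u0 ∈ [25/627, 34/209)
j=5 picked index 6: u0 ∈ [15/209, 122/627)
j=6 picked index 6: u0 ∈ [-4/209, 65/627)
j=7 picked index 7: u0 ∈ [8/627, 85/627)
j=8 picked index 9: u0 ∈ [28/627, 24/209)
j=9 picked index 10: u0 ∈ [5/209, 2/11)
j=10 picked index 10: u0 ∈ [-14/209, 1/11)
intersection: [15/209, 1/11)

15/209 1/11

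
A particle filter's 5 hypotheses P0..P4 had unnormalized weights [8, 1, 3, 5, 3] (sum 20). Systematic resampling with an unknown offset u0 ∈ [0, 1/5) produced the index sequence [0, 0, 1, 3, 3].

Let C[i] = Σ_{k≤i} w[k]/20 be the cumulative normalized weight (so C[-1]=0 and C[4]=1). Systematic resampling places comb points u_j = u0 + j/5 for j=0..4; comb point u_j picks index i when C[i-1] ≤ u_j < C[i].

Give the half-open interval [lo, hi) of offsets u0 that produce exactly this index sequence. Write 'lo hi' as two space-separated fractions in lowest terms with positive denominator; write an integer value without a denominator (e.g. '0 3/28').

0 1/20

C = [2/5, 9/20, 3/5, 17/20, 1]
j=0 picked index 0: u0 ∈ [0, 2/5)
j=1 picked index 0: u0 ∈ [-1/5, 1/5)
j=2 picked index 1: u0 ∈ [0, 1/20)
j=3 picked index 3: u0 ∈ [0, 1/4)
j=4 picked index 3: u0 ∈ [-1/5, 1/20)
intersection: [0, 1/20)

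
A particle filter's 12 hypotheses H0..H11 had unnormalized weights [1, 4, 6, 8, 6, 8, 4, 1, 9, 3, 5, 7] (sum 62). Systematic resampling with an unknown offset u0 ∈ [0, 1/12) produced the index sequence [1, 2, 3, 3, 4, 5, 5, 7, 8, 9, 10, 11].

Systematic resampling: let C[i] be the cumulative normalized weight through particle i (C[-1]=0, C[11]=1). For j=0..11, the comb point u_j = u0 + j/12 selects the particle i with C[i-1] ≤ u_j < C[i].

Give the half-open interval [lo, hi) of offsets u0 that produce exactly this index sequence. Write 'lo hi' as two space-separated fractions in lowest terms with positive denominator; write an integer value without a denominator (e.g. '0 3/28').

C = [1/62, 5/62, 11/62, 19/62, 25/62, 33/62, 37/62, 19/31, 47/62, 25/31, 55/62, 1]
j=0 picked index 1: u0 ∈ [1/62, 5/62)
j=1 picked index 2: u0 ∈ [-1/372, 35/372)
j=2 picked index 3: u0 ∈ [1/93, 13/93)
j=3 picked index 3: u0 ∈ [-9/124, 7/124)
j=4 picked index 4: u0 ∈ [-5/186, 13/186)
j=5 picked index 5: u0 ∈ [-5/372, 43/372)
j=6 picked index 5: u0 ∈ [-3/31, 1/31)
j=7 picked index 7: u0 ∈ [5/372, 11/372)
j=8 picked index 8: u0 ∈ [-5/93, 17/186)
j=9 picked index 9: u0 ∈ [1/124, 7/124)
j=10 picked index 10: u0 ∈ [-5/186, 5/93)
j=11 picked index 11: u0 ∈ [-11/372, 1/12)
intersection: [1/62, 11/372)

1/62 11/372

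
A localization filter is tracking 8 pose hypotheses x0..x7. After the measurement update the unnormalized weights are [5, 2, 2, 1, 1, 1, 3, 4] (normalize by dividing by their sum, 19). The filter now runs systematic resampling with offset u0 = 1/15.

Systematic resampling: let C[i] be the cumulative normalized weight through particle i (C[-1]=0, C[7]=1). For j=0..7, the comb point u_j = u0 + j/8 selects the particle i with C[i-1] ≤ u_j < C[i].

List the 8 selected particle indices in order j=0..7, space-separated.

C = [5/19, 7/19, 9/19, 10/19, 11/19, 12/19, 15/19, 1]
j=0: u_0=1/15 ∈ [0, 5/19) → index 0
j=1: u_1=23/120 ∈ [0, 5/19) → index 0
j=2: u_2=19/60 ∈ [5/19, 7/19) → index 1
j=3: u_3=53/120 ∈ [7/19, 9/19) → index 2
j=4: u_4=17/30 ∈ [10/19, 11/19) → index 4
j=5: u_5=83/120 ∈ [12/19, 15/19) → index 6
j=6: u_6=49/60 ∈ [15/19, 1) → index 7
j=7: u_7=113/120 ∈ [15/19, 1) → index 7

0 0 1 2 4 6 7 7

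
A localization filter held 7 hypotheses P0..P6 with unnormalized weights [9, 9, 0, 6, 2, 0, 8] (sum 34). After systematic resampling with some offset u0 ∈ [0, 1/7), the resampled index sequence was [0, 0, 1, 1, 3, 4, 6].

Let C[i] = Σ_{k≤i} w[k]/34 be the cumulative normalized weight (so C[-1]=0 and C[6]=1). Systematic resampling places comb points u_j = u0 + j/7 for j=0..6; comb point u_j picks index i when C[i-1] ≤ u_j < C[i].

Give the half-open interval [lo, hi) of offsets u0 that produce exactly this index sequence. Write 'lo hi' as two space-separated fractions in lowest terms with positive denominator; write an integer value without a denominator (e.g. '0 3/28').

C = [9/34, 9/17, 9/17, 12/17, 13/17, 13/17, 1]
j=0 picked index 0: u0 ∈ [0, 9/34)
j=1 picked index 0: u0 ∈ [-1/7, 29/238)
j=2 picked index 1: u0 ∈ [-5/238, 29/119)
j=3 picked index 1: u0 ∈ [-39/238, 12/119)
j=4 picked index 3: u0 ∈ [-5/119, 16/119)
j=5 picked index 4: u0 ∈ [-1/119, 6/119)
j=6 picked index 6: u0 ∈ [-11/119, 1/7)
intersection: [0, 6/119)

0 6/119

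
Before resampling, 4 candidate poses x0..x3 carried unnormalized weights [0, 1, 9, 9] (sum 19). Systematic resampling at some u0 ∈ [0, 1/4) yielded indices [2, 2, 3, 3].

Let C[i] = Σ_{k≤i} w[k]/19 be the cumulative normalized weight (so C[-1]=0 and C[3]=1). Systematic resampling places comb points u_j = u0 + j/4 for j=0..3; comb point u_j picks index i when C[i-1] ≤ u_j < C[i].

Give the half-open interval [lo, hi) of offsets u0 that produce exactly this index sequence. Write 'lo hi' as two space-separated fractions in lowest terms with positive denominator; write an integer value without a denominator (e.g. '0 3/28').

C = [0, 1/19, 10/19, 1]
j=0 picked index 2: u0 ∈ [1/19, 10/19)
j=1 picked index 2: u0 ∈ [-15/76, 21/76)
j=2 picked index 3: u0 ∈ [1/38, 1/2)
j=3 picked index 3: u0 ∈ [-17/76, 1/4)
intersection: [1/19, 1/4)

1/19 1/4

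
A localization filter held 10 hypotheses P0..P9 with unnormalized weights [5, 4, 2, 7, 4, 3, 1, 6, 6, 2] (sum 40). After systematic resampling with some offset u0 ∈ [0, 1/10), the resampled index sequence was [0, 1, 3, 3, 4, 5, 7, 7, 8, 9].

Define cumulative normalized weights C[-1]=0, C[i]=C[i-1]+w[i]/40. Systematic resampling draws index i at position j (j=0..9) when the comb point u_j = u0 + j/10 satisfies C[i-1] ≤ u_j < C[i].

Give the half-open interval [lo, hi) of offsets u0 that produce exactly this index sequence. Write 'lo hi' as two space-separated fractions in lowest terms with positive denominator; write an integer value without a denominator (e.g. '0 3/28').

3/40 1/10

C = [1/8, 9/40, 11/40, 9/20, 11/20, 5/8, 13/20, 4/5, 19/20, 1]
j=0 picked index 0: u0 ∈ [0, 1/8)
j=1 picked index 1: u0 ∈ [1/40, 1/8)
j=2 picked index 3: u0 ∈ [3/40, 1/4)
j=3 picked index 3: u0 ∈ [-1/40, 3/20)
j=4 picked index 4: u0 ∈ [1/20, 3/20)
j=5 picked index 5: u0 ∈ [1/20, 1/8)
j=6 picked index 7: u0 ∈ [1/20, 1/5)
j=7 picked index 7: u0 ∈ [-1/20, 1/10)
j=8 picked index 8: u0 ∈ [0, 3/20)
j=9 picked index 9: u0 ∈ [1/20, 1/10)
intersection: [3/40, 1/10)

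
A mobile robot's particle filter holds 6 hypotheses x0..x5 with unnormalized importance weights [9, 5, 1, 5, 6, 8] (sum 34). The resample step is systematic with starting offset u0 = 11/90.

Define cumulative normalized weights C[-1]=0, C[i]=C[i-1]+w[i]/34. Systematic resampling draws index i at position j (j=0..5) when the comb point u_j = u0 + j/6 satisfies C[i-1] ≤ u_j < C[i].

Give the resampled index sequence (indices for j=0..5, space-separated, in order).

0 1 3 4 5 5

C = [9/34, 7/17, 15/34, 10/17, 13/17, 1]
j=0: u_0=11/90 ∈ [0, 9/34) → index 0
j=1: u_1=13/45 ∈ [9/34, 7/17) → index 1
j=2: u_2=41/90 ∈ [15/34, 10/17) → index 3
j=3: u_3=28/45 ∈ [10/17, 13/17) → index 4
j=4: u_4=71/90 ∈ [13/17, 1) → index 5
j=5: u_5=43/45 ∈ [13/17, 1) → index 5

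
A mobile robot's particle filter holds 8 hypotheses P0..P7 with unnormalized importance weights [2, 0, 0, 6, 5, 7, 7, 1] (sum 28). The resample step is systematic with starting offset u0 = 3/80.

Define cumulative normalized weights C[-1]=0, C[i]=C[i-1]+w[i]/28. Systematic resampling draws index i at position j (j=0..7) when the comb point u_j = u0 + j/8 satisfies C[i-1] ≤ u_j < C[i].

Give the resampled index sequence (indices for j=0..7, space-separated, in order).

0 3 4 4 5 5 6 6

C = [1/14, 1/14, 1/14, 2/7, 13/28, 5/7, 27/28, 1]
j=0: u_0=3/80 ∈ [0, 1/14) → index 0
j=1: u_1=13/80 ∈ [1/14, 2/7) → index 3
j=2: u_2=23/80 ∈ [2/7, 13/28) → index 4
j=3: u_3=33/80 ∈ [2/7, 13/28) → index 4
j=4: u_4=43/80 ∈ [13/28, 5/7) → index 5
j=5: u_5=53/80 ∈ [13/28, 5/7) → index 5
j=6: u_6=63/80 ∈ [5/7, 27/28) → index 6
j=7: u_7=73/80 ∈ [5/7, 27/28) → index 6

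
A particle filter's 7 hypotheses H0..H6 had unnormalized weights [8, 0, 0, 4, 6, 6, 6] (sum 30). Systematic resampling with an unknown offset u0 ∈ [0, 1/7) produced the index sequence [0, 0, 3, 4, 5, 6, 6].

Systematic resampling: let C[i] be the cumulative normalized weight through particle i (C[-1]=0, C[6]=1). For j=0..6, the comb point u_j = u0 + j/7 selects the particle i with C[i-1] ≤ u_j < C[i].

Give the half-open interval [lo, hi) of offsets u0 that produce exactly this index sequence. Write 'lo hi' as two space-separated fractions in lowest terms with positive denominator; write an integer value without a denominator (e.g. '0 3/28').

C = [4/15, 4/15, 4/15, 2/5, 3/5, 4/5, 1]
j=0 picked index 0: u0 ∈ [0, 4/15)
j=1 picked index 0: u0 ∈ [-1/7, 13/105)
j=2 picked index 3: u0 ∈ [-2/105, 4/35)
j=3 picked index 4: u0 ∈ [-1/35, 6/35)
j=4 picked index 5: u0 ∈ [1/35, 8/35)
j=5 picked index 6: u0 ∈ [3/35, 2/7)
j=6 picked index 6: u0 ∈ [-2/35, 1/7)
intersection: [3/35, 4/35)

3/35 4/35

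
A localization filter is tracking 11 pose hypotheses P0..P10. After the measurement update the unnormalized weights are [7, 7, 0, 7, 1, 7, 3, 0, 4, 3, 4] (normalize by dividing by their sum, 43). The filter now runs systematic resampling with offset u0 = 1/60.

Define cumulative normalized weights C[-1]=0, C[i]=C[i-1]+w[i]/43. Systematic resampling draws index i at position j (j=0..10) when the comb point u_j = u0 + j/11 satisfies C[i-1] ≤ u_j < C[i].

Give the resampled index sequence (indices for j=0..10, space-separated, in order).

C = [7/43, 14/43, 14/43, 21/43, 22/43, 29/43, 32/43, 32/43, 36/43, 39/43, 1]
j=0: u_0=1/60 ∈ [0, 7/43) → index 0
j=1: u_1=71/660 ∈ [0, 7/43) → index 0
j=2: u_2=131/660 ∈ [7/43, 14/43) → index 1
j=3: u_3=191/660 ∈ [7/43, 14/43) → index 1
j=4: u_4=251/660 ∈ [14/43, 21/43) → index 3
j=5: u_5=311/660 ∈ [14/43, 21/43) → index 3
j=6: u_6=371/660 ∈ [22/43, 29/43) → index 5
j=7: u_7=431/660 ∈ [22/43, 29/43) → index 5
j=8: u_8=491/660 ∈ [29/43, 32/43) → index 6
j=9: u_9=551/660 ∈ [32/43, 36/43) → index 8
j=10: u_10=611/660 ∈ [39/43, 1) → index 10

0 0 1 1 3 3 5 5 6 8 10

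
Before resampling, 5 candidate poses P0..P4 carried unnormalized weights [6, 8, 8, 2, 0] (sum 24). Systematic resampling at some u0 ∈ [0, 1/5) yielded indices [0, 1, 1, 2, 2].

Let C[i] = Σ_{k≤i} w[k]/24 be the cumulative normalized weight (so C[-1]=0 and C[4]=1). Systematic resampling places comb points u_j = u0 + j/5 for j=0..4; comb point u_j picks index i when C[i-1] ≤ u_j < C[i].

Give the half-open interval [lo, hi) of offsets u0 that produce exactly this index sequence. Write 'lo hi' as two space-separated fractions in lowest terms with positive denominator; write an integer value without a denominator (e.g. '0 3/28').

1/20 7/60

C = [1/4, 7/12, 11/12, 1, 1]
j=0 picked index 0: u0 ∈ [0, 1/4)
j=1 picked index 1: u0 ∈ [1/20, 23/60)
j=2 picked index 1: u0 ∈ [-3/20, 11/60)
j=3 picked index 2: u0 ∈ [-1/60, 19/60)
j=4 picked index 2: u0 ∈ [-13/60, 7/60)
intersection: [1/20, 7/60)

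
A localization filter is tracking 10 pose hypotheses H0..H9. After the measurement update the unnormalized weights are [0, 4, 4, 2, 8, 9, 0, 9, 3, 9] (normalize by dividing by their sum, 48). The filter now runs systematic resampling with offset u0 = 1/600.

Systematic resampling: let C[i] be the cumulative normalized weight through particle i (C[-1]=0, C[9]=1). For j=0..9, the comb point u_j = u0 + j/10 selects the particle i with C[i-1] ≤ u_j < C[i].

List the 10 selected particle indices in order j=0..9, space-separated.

C = [0, 1/12, 1/6, 5/24, 3/8, 9/16, 9/16, 3/4, 13/16, 1]
j=0: u_0=1/600 ∈ [0, 1/12) → index 1
j=1: u_1=61/600 ∈ [1/12, 1/6) → index 2
j=2: u_2=121/600 ∈ [1/6, 5/24) → index 3
j=3: u_3=181/600 ∈ [5/24, 3/8) → index 4
j=4: u_4=241/600 ∈ [3/8, 9/16) → index 5
j=5: u_5=301/600 ∈ [3/8, 9/16) → index 5
j=6: u_6=361/600 ∈ [9/16, 3/4) → index 7
j=7: u_7=421/600 ∈ [9/16, 3/4) → index 7
j=8: u_8=481/600 ∈ [3/4, 13/16) → index 8
j=9: u_9=541/600 ∈ [13/16, 1) → index 9

1 2 3 4 5 5 7 7 8 9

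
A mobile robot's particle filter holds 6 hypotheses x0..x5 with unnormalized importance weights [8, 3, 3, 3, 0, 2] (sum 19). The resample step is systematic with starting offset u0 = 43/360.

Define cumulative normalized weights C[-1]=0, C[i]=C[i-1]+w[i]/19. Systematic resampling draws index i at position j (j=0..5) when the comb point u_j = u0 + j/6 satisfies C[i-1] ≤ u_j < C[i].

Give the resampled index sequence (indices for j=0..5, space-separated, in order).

0 0 1 2 3 5

C = [8/19, 11/19, 14/19, 17/19, 17/19, 1]
j=0: u_0=43/360 ∈ [0, 8/19) → index 0
j=1: u_1=103/360 ∈ [0, 8/19) → index 0
j=2: u_2=163/360 ∈ [8/19, 11/19) → index 1
j=3: u_3=223/360 ∈ [11/19, 14/19) → index 2
j=4: u_4=283/360 ∈ [14/19, 17/19) → index 3
j=5: u_5=343/360 ∈ [17/19, 1) → index 5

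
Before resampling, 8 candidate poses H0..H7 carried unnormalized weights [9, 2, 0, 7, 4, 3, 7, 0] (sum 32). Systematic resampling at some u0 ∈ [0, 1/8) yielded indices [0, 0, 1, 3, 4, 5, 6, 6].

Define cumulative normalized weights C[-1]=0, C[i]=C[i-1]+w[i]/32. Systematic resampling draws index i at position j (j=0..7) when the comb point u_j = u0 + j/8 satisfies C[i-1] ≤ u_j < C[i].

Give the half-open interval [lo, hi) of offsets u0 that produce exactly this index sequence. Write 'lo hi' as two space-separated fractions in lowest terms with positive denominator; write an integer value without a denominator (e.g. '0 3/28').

C = [9/32, 11/32, 11/32, 9/16, 11/16, 25/32, 1, 1]
j=0 picked index 0: u0 ∈ [0, 9/32)
j=1 picked index 0: u0 ∈ [-1/8, 5/32)
j=2 picked index 1: u0 ∈ [1/32, 3/32)
j=3 picked index 3: u0 ∈ [-1/32, 3/16)
j=4 picked index 4: u0 ∈ [1/16, 3/16)
j=5 picked index 5: u0 ∈ [1/16, 5/32)
j=6 picked index 6: u0 ∈ [1/32, 1/4)
j=7 picked index 6: u0 ∈ [-3/32, 1/8)
intersection: [1/16, 3/32)

1/16 3/32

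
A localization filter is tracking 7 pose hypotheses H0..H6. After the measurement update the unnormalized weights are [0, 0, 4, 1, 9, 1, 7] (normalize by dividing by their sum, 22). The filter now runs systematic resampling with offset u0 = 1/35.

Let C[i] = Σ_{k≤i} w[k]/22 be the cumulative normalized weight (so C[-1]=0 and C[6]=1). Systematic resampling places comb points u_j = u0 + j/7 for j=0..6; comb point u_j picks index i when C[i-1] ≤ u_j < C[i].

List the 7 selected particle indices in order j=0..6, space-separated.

C = [0, 0, 2/11, 5/22, 7/11, 15/22, 1]
j=0: u_0=1/35 ∈ [0, 2/11) → index 2
j=1: u_1=6/35 ∈ [0, 2/11) → index 2
j=2: u_2=11/35 ∈ [5/22, 7/11) → index 4
j=3: u_3=16/35 ∈ [5/22, 7/11) → index 4
j=4: u_4=3/5 ∈ [5/22, 7/11) → index 4
j=5: u_5=26/35 ∈ [15/22, 1) → index 6
j=6: u_6=31/35 ∈ [15/22, 1) → index 6

2 2 4 4 4 6 6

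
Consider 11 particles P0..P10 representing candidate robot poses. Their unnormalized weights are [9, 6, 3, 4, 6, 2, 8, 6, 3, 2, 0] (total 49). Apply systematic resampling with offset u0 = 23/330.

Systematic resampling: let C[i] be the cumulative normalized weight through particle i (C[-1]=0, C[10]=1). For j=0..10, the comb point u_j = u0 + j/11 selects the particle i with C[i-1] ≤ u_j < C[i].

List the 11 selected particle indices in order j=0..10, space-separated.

0 0 1 2 3 4 6 6 7 7 9

C = [9/49, 15/49, 18/49, 22/49, 4/7, 30/49, 38/49, 44/49, 47/49, 1, 1]
j=0: u_0=23/330 ∈ [0, 9/49) → index 0
j=1: u_1=53/330 ∈ [0, 9/49) → index 0
j=2: u_2=83/330 ∈ [9/49, 15/49) → index 1
j=3: u_3=113/330 ∈ [15/49, 18/49) → index 2
j=4: u_4=13/30 ∈ [18/49, 22/49) → index 3
j=5: u_5=173/330 ∈ [22/49, 4/7) → index 4
j=6: u_6=203/330 ∈ [30/49, 38/49) → index 6
j=7: u_7=233/330 ∈ [30/49, 38/49) → index 6
j=8: u_8=263/330 ∈ [38/49, 44/49) → index 7
j=9: u_9=293/330 ∈ [38/49, 44/49) → index 7
j=10: u_10=323/330 ∈ [47/49, 1) → index 9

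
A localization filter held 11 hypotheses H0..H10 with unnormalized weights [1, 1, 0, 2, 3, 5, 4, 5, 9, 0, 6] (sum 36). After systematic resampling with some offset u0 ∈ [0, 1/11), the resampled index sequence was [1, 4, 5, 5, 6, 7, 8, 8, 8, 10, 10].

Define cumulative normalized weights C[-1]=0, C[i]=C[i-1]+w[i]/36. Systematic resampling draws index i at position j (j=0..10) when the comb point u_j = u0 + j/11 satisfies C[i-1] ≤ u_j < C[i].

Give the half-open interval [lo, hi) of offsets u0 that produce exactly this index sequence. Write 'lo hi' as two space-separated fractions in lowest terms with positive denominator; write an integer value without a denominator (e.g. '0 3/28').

5/132 1/18

C = [1/36, 1/18, 1/18, 1/9, 7/36, 1/3, 4/9, 7/12, 5/6, 5/6, 1]
j=0 picked index 1: u0 ∈ [1/36, 1/18)
j=1 picked index 4: u0 ∈ [2/99, 41/396)
j=2 picked index 5: u0 ∈ [5/396, 5/33)
j=3 picked index 5: u0 ∈ [-31/396, 2/33)
j=4 picked index 6: u0 ∈ [-1/33, 8/99)
j=5 picked index 7: u0 ∈ [-1/99, 17/132)
j=6 picked index 8: u0 ∈ [5/132, 19/66)
j=7 picked index 8: u0 ∈ [-7/132, 13/66)
j=8 picked index 8: u0 ∈ [-19/132, 7/66)
j=9 picked index 10: u0 ∈ [1/66, 2/11)
j=10 picked index 10: u0 ∈ [-5/66, 1/11)
intersection: [5/132, 1/18)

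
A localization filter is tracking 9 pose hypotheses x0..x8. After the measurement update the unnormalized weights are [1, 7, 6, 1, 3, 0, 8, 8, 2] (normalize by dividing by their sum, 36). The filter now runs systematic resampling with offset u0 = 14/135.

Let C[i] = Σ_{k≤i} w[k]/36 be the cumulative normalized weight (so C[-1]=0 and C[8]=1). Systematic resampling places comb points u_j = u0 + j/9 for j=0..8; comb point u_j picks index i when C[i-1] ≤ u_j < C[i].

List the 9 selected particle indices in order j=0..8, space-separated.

1 1 2 4 6 6 7 7 8

C = [1/36, 2/9, 7/18, 5/12, 1/2, 1/2, 13/18, 17/18, 1]
j=0: u_0=14/135 ∈ [1/36, 2/9) → index 1
j=1: u_1=29/135 ∈ [1/36, 2/9) → index 1
j=2: u_2=44/135 ∈ [2/9, 7/18) → index 2
j=3: u_3=59/135 ∈ [5/12, 1/2) → index 4
j=4: u_4=74/135 ∈ [1/2, 13/18) → index 6
j=5: u_5=89/135 ∈ [1/2, 13/18) → index 6
j=6: u_6=104/135 ∈ [13/18, 17/18) → index 7
j=7: u_7=119/135 ∈ [13/18, 17/18) → index 7
j=8: u_8=134/135 ∈ [17/18, 1) → index 8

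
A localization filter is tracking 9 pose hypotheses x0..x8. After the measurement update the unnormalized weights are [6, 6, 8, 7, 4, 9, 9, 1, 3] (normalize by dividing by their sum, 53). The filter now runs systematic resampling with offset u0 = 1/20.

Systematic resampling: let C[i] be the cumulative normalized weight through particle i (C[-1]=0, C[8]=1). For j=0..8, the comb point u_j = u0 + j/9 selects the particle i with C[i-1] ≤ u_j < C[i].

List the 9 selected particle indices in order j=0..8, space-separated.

C = [6/53, 12/53, 20/53, 27/53, 31/53, 40/53, 49/53, 50/53, 1]
j=0: u_0=1/20 ∈ [0, 6/53) → index 0
j=1: u_1=29/180 ∈ [6/53, 12/53) → index 1
j=2: u_2=49/180 ∈ [12/53, 20/53) → index 2
j=3: u_3=23/60 ∈ [20/53, 27/53) → index 3
j=4: u_4=89/180 ∈ [20/53, 27/53) → index 3
j=5: u_5=109/180 ∈ [31/53, 40/53) → index 5
j=6: u_6=43/60 ∈ [31/53, 40/53) → index 5
j=7: u_7=149/180 ∈ [40/53, 49/53) → index 6
j=8: u_8=169/180 ∈ [49/53, 50/53) → index 7

0 1 2 3 3 5 5 6 7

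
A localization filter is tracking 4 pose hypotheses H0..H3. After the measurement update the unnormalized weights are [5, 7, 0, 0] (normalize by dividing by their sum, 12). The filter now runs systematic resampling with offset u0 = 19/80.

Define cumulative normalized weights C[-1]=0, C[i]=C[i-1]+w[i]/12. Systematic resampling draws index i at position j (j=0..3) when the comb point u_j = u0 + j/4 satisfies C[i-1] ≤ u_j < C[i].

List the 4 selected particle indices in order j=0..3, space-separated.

0 1 1 1

C = [5/12, 1, 1, 1]
j=0: u_0=19/80 ∈ [0, 5/12) → index 0
j=1: u_1=39/80 ∈ [5/12, 1) → index 1
j=2: u_2=59/80 ∈ [5/12, 1) → index 1
j=3: u_3=79/80 ∈ [5/12, 1) → index 1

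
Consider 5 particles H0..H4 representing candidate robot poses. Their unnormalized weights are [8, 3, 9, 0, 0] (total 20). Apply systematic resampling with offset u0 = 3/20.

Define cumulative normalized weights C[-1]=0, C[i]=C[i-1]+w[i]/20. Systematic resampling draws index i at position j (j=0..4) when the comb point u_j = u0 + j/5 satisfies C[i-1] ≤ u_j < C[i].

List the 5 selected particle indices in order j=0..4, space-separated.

C = [2/5, 11/20, 1, 1, 1]
j=0: u_0=3/20 ∈ [0, 2/5) → index 0
j=1: u_1=7/20 ∈ [0, 2/5) → index 0
j=2: u_2=11/20 ∈ [11/20, 1) → index 2
j=3: u_3=3/4 ∈ [11/20, 1) → index 2
j=4: u_4=19/20 ∈ [11/20, 1) → index 2

0 0 2 2 2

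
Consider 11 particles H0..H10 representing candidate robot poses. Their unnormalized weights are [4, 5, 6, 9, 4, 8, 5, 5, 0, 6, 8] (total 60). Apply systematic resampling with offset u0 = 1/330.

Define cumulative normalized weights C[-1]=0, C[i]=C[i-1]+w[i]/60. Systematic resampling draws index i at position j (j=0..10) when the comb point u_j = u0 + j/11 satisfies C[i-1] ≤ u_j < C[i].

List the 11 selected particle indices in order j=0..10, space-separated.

C = [1/15, 3/20, 1/4, 2/5, 7/15, 3/5, 41/60, 23/30, 23/30, 13/15, 1]
j=0: u_0=1/330 ∈ [0, 1/15) → index 0
j=1: u_1=31/330 ∈ [1/15, 3/20) → index 1
j=2: u_2=61/330 ∈ [3/20, 1/4) → index 2
j=3: u_3=91/330 ∈ [1/4, 2/5) → index 3
j=4: u_4=11/30 ∈ [1/4, 2/5) → index 3
j=5: u_5=151/330 ∈ [2/5, 7/15) → index 4
j=6: u_6=181/330 ∈ [7/15, 3/5) → index 5
j=7: u_7=211/330 ∈ [3/5, 41/60) → index 6
j=8: u_8=241/330 ∈ [41/60, 23/30) → index 7
j=9: u_9=271/330 ∈ [23/30, 13/15) → index 9
j=10: u_10=301/330 ∈ [13/15, 1) → index 10

0 1 2 3 3 4 5 6 7 9 10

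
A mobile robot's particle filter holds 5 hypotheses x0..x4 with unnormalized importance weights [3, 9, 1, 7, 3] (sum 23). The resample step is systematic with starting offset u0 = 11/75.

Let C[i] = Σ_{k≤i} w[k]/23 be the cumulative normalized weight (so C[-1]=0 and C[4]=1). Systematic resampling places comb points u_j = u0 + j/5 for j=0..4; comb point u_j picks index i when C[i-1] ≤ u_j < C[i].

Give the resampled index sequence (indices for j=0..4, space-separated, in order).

1 1 2 3 4

C = [3/23, 12/23, 13/23, 20/23, 1]
j=0: u_0=11/75 ∈ [3/23, 12/23) → index 1
j=1: u_1=26/75 ∈ [3/23, 12/23) → index 1
j=2: u_2=41/75 ∈ [12/23, 13/23) → index 2
j=3: u_3=56/75 ∈ [13/23, 20/23) → index 3
j=4: u_4=71/75 ∈ [20/23, 1) → index 4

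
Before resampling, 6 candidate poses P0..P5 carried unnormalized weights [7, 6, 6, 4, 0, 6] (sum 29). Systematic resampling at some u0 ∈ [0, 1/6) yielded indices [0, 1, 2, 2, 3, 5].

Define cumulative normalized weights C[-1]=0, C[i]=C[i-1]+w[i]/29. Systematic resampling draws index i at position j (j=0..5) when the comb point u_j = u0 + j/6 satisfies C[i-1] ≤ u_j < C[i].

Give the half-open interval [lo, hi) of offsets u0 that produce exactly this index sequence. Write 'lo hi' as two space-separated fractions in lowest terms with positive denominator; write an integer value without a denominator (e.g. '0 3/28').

C = [7/29, 13/29, 19/29, 23/29, 23/29, 1]
j=0 picked index 0: u0 ∈ [0, 7/29)
j=1 picked index 1: u0 ∈ [13/174, 49/174)
j=2 picked index 2: u0 ∈ [10/87, 28/87)
j=3 picked index 2: u0 ∈ [-3/58, 9/58)
j=4 picked index 3: u0 ∈ [-1/87, 11/87)
j=5 picked index 5: u0 ∈ [-7/174, 1/6)
intersection: [10/87, 11/87)

10/87 11/87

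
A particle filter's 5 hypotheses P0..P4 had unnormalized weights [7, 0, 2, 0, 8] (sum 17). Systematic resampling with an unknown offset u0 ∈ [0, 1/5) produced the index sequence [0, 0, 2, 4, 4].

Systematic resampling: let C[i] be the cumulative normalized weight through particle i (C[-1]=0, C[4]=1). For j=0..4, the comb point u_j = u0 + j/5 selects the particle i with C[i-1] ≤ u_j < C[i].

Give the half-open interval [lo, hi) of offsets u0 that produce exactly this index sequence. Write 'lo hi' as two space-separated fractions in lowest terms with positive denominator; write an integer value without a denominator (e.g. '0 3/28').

C = [7/17, 7/17, 9/17, 9/17, 1]
j=0 picked index 0: u0 ∈ [0, 7/17)
j=1 picked index 0: u0 ∈ [-1/5, 18/85)
j=2 picked index 2: u0 ∈ [1/85, 11/85)
j=3 picked index 4: u0 ∈ [-6/85, 2/5)
j=4 picked index 4: u0 ∈ [-23/85, 1/5)
intersection: [1/85, 11/85)

1/85 11/85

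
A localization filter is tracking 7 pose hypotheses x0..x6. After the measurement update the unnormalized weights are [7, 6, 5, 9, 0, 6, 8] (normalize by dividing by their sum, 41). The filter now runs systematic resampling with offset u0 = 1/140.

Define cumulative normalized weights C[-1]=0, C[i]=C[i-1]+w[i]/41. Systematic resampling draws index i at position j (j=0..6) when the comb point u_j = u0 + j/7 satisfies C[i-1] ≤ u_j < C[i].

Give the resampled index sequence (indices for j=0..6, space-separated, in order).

C = [7/41, 13/41, 18/41, 27/41, 27/41, 33/41, 1]
j=0: u_0=1/140 ∈ [0, 7/41) → index 0
j=1: u_1=3/20 ∈ [0, 7/41) → index 0
j=2: u_2=41/140 ∈ [7/41, 13/41) → index 1
j=3: u_3=61/140 ∈ [13/41, 18/41) → index 2
j=4: u_4=81/140 ∈ [18/41, 27/41) → index 3
j=5: u_5=101/140 ∈ [27/41, 33/41) → index 5
j=6: u_6=121/140 ∈ [33/41, 1) → index 6

0 0 1 2 3 5 6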